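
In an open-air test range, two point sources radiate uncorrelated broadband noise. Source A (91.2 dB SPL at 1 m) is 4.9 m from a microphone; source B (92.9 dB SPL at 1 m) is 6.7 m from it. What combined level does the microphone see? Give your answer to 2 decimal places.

79.93 dB SPL

At the listener: L_A = 91.2 − 20·log₁₀(4.9) = 77.396 dB; L_B = 92.9 − 20·log₁₀(6.7) = 76.379 dB.
Combined: 10·log₁₀(10^(77.396/10)+10^(76.379/10)) = 79.93 dB SPL.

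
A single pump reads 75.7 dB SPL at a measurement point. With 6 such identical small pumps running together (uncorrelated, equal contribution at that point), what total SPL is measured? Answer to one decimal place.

83.5 dB SPL

6 equal incoherent sources raise the level by 10·log₁₀(6) = 7.78 dB.
L_total = 75.7 + 7.78 = 83.5 dB SPL.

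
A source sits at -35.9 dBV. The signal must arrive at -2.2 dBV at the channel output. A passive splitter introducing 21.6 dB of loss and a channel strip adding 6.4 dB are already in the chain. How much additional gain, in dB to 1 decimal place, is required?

48.9 dB

The required make-up gain is the shortfall in the dB sum.
G = -2.2 − (-35.9) + 21.6 − 6.4 = 48.9 dB.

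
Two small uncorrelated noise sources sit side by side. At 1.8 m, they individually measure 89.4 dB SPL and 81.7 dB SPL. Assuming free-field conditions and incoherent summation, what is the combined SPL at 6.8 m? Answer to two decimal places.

Combined at 1.8 m: 10·log₁₀(10^(89.4/10)+10^(81.7/10)) = 90.081 dB SPL.
Then apply −20·log₁₀(6.8/1.8) = -11.545 dB → 78.54 dB SPL.

78.54 dB SPL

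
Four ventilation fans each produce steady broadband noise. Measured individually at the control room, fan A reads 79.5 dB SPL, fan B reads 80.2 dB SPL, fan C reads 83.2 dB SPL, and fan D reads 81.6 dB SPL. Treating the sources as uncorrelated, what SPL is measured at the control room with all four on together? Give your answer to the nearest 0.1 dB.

87.4 dB SPL

Incoherent sources sum as intensities:
L_total = 10·log₁₀(10^(79.5/10) + 10^(80.2/10) + 10^(83.2/10) + 10^(81.6/10)) = 10·log₁₀(547300000) = 87.4 dB SPL.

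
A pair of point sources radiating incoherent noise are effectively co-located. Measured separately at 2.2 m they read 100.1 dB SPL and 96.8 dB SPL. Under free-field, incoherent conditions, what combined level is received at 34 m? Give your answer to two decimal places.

77.99 dB SPL

Combined at 2.2 m: 10·log₁₀(10^(100.1/10)+10^(96.8/10)) = 101.766 dB SPL.
Then apply −20·log₁₀(34/2.2) = -23.781 dB → 77.99 dB SPL.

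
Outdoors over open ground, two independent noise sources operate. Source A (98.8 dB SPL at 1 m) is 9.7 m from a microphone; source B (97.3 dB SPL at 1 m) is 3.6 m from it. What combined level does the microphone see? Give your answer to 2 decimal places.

86.95 dB SPL

At the listener: L_A = 98.8 − 20·log₁₀(9.7) = 79.065 dB; L_B = 97.3 − 20·log₁₀(3.6) = 86.174 dB.
Combined: 10·log₁₀(10^(79.065/10)+10^(86.174/10)) = 86.95 dB SPL.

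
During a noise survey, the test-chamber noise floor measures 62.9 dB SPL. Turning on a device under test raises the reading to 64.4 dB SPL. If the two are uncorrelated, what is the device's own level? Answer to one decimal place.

59.1 dB SPL

Remove the background by subtracting linear intensities:
L_src = 10·log₁₀(10^(64.4/10) − 10^(62.9/10)) = 10·log₁₀(804400) = 59.1 dB SPL.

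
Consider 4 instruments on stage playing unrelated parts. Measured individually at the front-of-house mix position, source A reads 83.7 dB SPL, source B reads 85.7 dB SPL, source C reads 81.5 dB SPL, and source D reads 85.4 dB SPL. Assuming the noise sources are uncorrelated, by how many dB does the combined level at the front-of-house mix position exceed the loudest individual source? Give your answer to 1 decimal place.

4.7 dB

Uncorrelated sources add in intensity (power), not in dB.
L_total = 10·log₁₀(10^(83.7/10) + 10^(85.7/10) + 10^(81.5/10) + 10^(85.4/10)) = 90.39 dB SPL.
Excess over the loudest (85.7 dB): 90.39 − 85.7 = 4.7 dB.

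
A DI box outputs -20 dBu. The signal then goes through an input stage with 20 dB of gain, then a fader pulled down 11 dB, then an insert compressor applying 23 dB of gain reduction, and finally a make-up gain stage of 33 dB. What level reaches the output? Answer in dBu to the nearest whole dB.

-1 dBu

Cascaded gains and losses add directly in dB.
-20 + 20 − 11 − 23 + 33 = -1 dBu.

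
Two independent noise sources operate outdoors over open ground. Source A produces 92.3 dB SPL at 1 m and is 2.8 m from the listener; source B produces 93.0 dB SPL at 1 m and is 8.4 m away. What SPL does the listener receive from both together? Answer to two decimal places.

At the listener: L_A = 92.3 − 20·log₁₀(2.8) = 83.357 dB; L_B = 93.0 − 20·log₁₀(8.4) = 74.514 dB.
Combined: 10·log₁₀(10^(83.357/10)+10^(74.514/10)) = 83.89 dB SPL.

83.89 dB SPL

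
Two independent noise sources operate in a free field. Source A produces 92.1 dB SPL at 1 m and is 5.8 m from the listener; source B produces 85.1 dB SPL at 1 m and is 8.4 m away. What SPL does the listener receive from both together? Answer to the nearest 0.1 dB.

At the listener: L_A = 92.1 − 20·log₁₀(5.8) = 76.83 dB; L_B = 85.1 − 20·log₁₀(8.4) = 66.61 dB.
Combined: 10·log₁₀(10^(76.83/10)+10^(66.61/10)) = 77.2 dB SPL.

77.2 dB SPL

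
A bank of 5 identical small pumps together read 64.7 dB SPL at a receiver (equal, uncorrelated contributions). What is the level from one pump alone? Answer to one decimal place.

57.7 dB SPL

5 equal incoherent sources add 10·log₁₀(5) = 6.99 dB over one source.
L_one = 64.7 − 6.99 = 57.7 dB SPL.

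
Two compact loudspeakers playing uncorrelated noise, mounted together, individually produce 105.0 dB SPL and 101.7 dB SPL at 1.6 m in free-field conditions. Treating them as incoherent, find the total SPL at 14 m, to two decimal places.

Combined at 1.6 m: 10·log₁₀(10^(105.0/10)+10^(101.7/10)) = 106.666 dB SPL.
Then apply −20·log₁₀(14/1.6) = -18.840 dB → 87.83 dB SPL.

87.83 dB SPL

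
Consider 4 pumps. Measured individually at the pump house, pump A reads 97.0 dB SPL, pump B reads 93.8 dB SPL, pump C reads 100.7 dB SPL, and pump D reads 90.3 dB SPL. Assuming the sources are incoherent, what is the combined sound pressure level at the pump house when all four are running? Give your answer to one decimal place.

103.1 dB SPL

Add the sources as powers (linear), then convert back to dB:
L_total = 10·log₁₀(10^(97.0/10) + 10^(93.8/10) + 10^(100.7/10) + 10^(90.3/10)) = 10·log₁₀(20231000000) = 103.1 dB SPL.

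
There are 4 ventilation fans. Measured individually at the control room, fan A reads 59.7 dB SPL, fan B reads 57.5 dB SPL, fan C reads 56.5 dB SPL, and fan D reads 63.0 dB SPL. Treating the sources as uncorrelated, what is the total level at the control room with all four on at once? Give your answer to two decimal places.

Add the sources as powers (linear), then convert back to dB:
L_total = 10·log₁₀(10^(59.7/10) + 10^(57.5/10) + 10^(56.5/10) + 10^(63.0/10)) = 10·log₁₀(3938000) = 65.95 dB SPL.

65.95 dB SPL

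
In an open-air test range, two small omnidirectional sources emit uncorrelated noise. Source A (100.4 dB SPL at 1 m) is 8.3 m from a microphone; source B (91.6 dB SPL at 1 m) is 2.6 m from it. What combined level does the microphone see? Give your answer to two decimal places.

85.72 dB SPL

At the listener: L_A = 100.4 − 20·log₁₀(8.3) = 82.018 dB; L_B = 91.6 − 20·log₁₀(2.6) = 83.301 dB.
Combined: 10·log₁₀(10^(82.018/10)+10^(83.301/10)) = 85.72 dB SPL.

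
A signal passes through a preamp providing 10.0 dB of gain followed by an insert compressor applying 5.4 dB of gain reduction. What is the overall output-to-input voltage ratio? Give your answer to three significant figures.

1.70

Net gain = 10.0 + (−5.4) = 4.6 dB.
Voltage ratio = 10^(4.6/20) = 1.70.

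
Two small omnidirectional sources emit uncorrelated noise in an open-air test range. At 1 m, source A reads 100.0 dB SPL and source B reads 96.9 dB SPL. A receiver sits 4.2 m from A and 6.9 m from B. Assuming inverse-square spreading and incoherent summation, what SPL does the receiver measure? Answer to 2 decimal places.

88.26 dB SPL

At the listener: L_A = 100.0 − 20·log₁₀(4.2) = 87.535 dB; L_B = 96.9 − 20·log₁₀(6.9) = 80.123 dB.
Combined: 10·log₁₀(10^(87.535/10)+10^(80.123/10)) = 88.26 dB SPL.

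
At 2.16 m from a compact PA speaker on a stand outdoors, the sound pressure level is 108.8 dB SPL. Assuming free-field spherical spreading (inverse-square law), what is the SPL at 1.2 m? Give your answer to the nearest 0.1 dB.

Inverse-square spreading gives ΔL = −20·log₁₀(d₂/d₁).
ΔL = −20·log₁₀(1.2/2.16) = 5.11 dB, so L₂ = 108.8 + (5.11) = 113.9 dB SPL.

113.9 dB SPL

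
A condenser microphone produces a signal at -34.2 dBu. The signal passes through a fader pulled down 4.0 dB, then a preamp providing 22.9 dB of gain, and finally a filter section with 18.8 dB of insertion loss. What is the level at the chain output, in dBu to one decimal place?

Cascaded gains and losses add directly in dB.
-34.2 − 4.0 + 22.9 − 18.8 = -34.1 dBu.

-34.1 dBu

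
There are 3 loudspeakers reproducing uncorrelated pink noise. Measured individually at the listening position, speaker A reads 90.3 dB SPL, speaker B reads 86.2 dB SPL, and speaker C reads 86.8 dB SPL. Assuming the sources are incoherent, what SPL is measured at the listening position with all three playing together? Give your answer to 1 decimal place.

Add the sources as powers (linear), then convert back to dB:
L_total = 10·log₁₀(10^(90.3/10) + 10^(86.2/10) + 10^(86.8/10)) = 10·log₁₀(1967000000) = 92.9 dB SPL.

92.9 dB SPL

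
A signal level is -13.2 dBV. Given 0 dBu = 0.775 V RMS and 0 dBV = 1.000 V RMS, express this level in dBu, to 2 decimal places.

The offset between the scales is 20·log₁₀(0.775/1.000) = −2.214 dB.
So dBu = -13.2 + 2.214 = -10.99 dBu.

-10.99 dBu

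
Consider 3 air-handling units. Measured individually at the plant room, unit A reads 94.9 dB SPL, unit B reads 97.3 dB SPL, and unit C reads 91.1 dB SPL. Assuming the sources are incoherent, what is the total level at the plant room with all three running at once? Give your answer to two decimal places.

99.89 dB SPL

Uncorrelated sources add in intensity (power), not in dB.
L_total = 10·log₁₀(10^(94.9/10) + 10^(97.3/10) + 10^(91.1/10)) = 10·log₁₀(9749000000) = 99.89 dB SPL.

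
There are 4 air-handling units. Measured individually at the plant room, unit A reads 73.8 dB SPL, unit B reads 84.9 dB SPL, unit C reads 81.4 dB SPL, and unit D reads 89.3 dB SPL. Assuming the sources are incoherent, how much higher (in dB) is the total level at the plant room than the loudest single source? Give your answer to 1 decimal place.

1.9 dB

Incoherent sources sum as intensities:
L_total = 10·log₁₀(10^(73.8/10) + 10^(84.9/10) + 10^(81.4/10) + 10^(89.3/10)) = 91.21 dB SPL.
Excess over the loudest (89.3 dB): 91.21 − 89.3 = 1.9 dB.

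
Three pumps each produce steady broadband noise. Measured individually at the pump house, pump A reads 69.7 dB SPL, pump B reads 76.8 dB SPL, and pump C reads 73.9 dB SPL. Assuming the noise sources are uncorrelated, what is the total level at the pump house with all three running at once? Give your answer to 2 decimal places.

79.12 dB SPL

Incoherent sources sum as intensities:
L_total = 10·log₁₀(10^(69.7/10) + 10^(76.8/10) + 10^(73.9/10)) = 10·log₁₀(81740000) = 79.12 dB SPL.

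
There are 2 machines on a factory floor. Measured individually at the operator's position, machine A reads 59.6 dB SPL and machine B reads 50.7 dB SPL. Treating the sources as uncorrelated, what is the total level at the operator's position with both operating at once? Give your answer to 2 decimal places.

60.13 dB SPL

Incoherent sources sum as intensities:
L_total = 10·log₁₀(10^(59.6/10) + 10^(50.7/10)) = 10·log₁₀(1030000) = 60.13 dB SPL.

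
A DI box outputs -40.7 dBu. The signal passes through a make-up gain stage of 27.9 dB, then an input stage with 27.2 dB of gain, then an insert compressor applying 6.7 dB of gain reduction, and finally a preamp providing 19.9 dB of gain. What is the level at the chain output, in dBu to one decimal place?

+27.6 dBu

Cascaded gains and losses add directly in dB.
-40.7 + 27.9 + 27.2 − 6.7 + 19.9 = +27.6 dBu.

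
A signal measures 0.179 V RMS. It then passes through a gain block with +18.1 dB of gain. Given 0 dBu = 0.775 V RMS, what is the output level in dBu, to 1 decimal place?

Input level: 20·log₁₀(0.179/0.775) = -12.73 dBu.
Output: -12.73 + 18.1 = +5.4 dBu.

+5.4 dBu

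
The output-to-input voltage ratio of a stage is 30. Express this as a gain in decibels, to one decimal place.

29.5 dB

Voltage ratio → dB uses the 20·log₁₀ form:
20·log₁₀(30) = 29.5 dB.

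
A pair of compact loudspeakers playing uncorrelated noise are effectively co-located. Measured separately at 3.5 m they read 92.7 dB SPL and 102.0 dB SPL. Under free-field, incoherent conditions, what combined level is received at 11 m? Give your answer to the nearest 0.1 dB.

92.5 dB SPL

Combined at 3.5 m: 10·log₁₀(10^(92.7/10)+10^(102.0/10)) = 102.48 dB SPL.
Then apply −20·log₁₀(11/3.5) = -9.95 dB → 92.5 dB SPL.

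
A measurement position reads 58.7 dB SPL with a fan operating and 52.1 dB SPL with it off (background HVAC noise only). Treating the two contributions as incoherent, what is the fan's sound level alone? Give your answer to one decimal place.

57.6 dB SPL

Subtract intensities: L_src = 10·log₁₀(10^(L_total/10) − 10^(L_bg/10)).
L_src = 10·log₁₀(10^(58.7/10) − 10^(52.1/10)) = 10·log₁₀(579100) = 57.6 dB SPL.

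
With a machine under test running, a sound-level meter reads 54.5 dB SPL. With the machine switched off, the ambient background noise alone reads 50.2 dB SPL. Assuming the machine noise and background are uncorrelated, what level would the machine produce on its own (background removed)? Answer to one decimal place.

52.5 dB SPL

Subtract intensities: L_src = 10·log₁₀(10^(L_total/10) − 10^(L_bg/10)).
L_src = 10·log₁₀(10^(54.5/10) − 10^(50.2/10)) = 10·log₁₀(177100) = 52.5 dB SPL.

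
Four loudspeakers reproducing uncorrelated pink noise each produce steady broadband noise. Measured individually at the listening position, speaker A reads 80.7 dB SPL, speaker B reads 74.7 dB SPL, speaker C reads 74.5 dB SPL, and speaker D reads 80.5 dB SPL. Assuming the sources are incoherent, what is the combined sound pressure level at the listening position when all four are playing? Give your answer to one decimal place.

Add the sources as powers (linear), then convert back to dB:
L_total = 10·log₁₀(10^(80.7/10) + 10^(74.7/10) + 10^(74.5/10) + 10^(80.5/10)) = 10·log₁₀(287400000) = 84.6 dB SPL.

84.6 dB SPL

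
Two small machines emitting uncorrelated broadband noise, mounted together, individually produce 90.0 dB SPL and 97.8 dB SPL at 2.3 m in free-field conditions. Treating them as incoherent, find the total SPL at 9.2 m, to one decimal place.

86.4 dB SPL

Combined at 2.3 m: 10·log₁₀(10^(90.0/10)+10^(97.8/10)) = 98.47 dB SPL.
Then apply −20·log₁₀(9.2/2.3) = -12.04 dB → 86.4 dB SPL.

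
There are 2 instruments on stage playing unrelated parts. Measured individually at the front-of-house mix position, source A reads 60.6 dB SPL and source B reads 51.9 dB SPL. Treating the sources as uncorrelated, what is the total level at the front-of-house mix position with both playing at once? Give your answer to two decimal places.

61.15 dB SPL

Incoherent sources sum as intensities:
L_total = 10·log₁₀(10^(60.6/10) + 10^(51.9/10)) = 10·log₁₀(1303000) = 61.15 dB SPL.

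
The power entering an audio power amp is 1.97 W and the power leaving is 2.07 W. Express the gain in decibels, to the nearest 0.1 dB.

0.2 dB

Power ratio → dB uses the 10·log₁₀ form:
10·log₁₀(2.07/1.97) = 10·log₁₀(1.051) = 0.2 dB.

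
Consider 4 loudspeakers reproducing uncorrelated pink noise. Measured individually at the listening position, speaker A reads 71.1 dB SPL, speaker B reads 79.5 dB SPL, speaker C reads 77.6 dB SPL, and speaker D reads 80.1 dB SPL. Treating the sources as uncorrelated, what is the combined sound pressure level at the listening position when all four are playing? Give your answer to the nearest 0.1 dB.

Uncorrelated sources add in intensity (power), not in dB.
L_total = 10·log₁₀(10^(71.1/10) + 10^(79.5/10) + 10^(77.6/10) + 10^(80.1/10)) = 10·log₁₀(261900000) = 84.2 dB SPL.

84.2 dB SPL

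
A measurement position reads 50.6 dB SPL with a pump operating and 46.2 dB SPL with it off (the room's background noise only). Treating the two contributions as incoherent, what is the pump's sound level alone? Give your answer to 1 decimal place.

48.6 dB SPL

Remove the background by subtracting linear intensities:
L_src = 10·log₁₀(10^(50.6/10) − 10^(46.2/10)) = 10·log₁₀(73130) = 48.6 dB SPL.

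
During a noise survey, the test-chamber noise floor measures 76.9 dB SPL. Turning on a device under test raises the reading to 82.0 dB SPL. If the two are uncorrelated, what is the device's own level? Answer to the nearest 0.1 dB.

80.4 dB SPL

Subtract intensities: L_src = 10·log₁₀(10^(L_total/10) − 10^(L_bg/10)).
L_src = 10·log₁₀(10^(82.0/10) − 10^(76.9/10)) = 10·log₁₀(109500000) = 80.4 dB SPL.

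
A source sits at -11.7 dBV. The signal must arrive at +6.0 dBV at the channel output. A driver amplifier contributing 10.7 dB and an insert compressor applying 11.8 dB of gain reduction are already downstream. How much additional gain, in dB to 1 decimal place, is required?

18.8 dB

The required make-up gain is the shortfall in the dB sum.
G = +6.0 − (-11.7) − 10.7 + 11.8 = 18.8 dB.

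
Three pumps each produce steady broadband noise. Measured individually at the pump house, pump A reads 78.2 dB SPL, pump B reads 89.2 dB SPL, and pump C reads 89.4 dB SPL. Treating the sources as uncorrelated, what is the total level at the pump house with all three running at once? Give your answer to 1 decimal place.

92.5 dB SPL

Add the sources as powers (linear), then convert back to dB:
L_total = 10·log₁₀(10^(78.2/10) + 10^(89.2/10) + 10^(89.4/10)) = 10·log₁₀(1769000000) = 92.5 dB SPL.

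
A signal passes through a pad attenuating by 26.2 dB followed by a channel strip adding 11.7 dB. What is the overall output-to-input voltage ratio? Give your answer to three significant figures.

0.188

Net gain = (−26.2) + 11.7 = -14.5 dB.
Voltage ratio = 10^(-14.5/20) = 0.188.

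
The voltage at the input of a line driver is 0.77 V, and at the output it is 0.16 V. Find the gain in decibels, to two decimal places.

Voltage is an amplitude quantity, so gain = 20·log₁₀(V_out/V_in).
20·log₁₀(0.16/0.77) = 20·log₁₀(0.2078) = -13.65 dB.

-13.65 dB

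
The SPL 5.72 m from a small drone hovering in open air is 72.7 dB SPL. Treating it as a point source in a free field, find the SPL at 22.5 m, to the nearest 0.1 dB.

60.8 dB SPL

Free-field point source: level drops by 20·log₁₀ of the distance ratio.
ΔL = −20·log₁₀(22.5/5.72) = -11.90 dB, so L₂ = 72.7 + (-11.90) = 60.8 dB SPL.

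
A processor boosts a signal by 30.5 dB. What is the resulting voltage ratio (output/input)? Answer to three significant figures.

33.5

Voltage ratio = 10^(dB/20).
10^(30.5/20) = 10^(1.525) = 33.5.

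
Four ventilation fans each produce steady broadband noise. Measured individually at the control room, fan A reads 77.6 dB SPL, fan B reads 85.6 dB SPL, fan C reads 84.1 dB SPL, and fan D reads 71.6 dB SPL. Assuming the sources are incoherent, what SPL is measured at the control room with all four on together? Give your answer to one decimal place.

Incoherent sources sum as intensities:
L_total = 10·log₁₀(10^(77.6/10) + 10^(85.6/10) + 10^(84.1/10) + 10^(71.6/10)) = 10·log₁₀(692100000) = 88.4 dB SPL.

88.4 dB SPL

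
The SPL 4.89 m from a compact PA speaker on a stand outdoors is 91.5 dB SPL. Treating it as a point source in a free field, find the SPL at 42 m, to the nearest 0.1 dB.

72.8 dB SPL

Inverse-square spreading gives ΔL = −20·log₁₀(d₂/d₁).
ΔL = −20·log₁₀(42/4.89) = -18.68 dB, so L₂ = 91.5 + (-18.68) = 72.8 dB SPL.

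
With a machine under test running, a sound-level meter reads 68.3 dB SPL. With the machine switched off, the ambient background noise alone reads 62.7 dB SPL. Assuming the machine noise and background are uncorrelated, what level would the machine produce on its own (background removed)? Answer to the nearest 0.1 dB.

66.9 dB SPL

Remove the background by subtracting linear intensities:
L_src = 10·log₁₀(10^(68.3/10) − 10^(62.7/10)) = 10·log₁₀(4899000) = 66.9 dB SPL.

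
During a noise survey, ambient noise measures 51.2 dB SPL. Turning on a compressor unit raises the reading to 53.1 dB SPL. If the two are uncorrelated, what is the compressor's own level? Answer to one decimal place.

48.6 dB SPL

Subtract intensities: L_src = 10·log₁₀(10^(L_total/10) − 10^(L_bg/10)).
L_src = 10·log₁₀(10^(53.1/10) − 10^(51.2/10)) = 10·log₁₀(72350) = 48.6 dB SPL.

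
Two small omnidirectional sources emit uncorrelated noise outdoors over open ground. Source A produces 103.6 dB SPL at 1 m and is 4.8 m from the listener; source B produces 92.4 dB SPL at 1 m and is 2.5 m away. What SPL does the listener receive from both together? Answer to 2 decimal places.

At the listener: L_A = 103.6 − 20·log₁₀(4.8) = 89.975 dB; L_B = 92.4 − 20·log₁₀(2.5) = 84.441 dB.
Combined: 10·log₁₀(10^(89.975/10)+10^(84.441/10)) = 91.05 dB SPL.

91.05 dB SPL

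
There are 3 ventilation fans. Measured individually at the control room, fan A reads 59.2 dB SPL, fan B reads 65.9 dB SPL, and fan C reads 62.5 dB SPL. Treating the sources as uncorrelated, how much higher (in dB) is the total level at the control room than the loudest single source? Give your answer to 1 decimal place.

Incoherent sources sum as intensities:
L_total = 10·log₁₀(10^(59.2/10) + 10^(65.9/10) + 10^(62.5/10)) = 68.13 dB SPL.
Excess over the loudest (65.9 dB): 68.13 − 65.9 = 2.2 dB.

2.2 dB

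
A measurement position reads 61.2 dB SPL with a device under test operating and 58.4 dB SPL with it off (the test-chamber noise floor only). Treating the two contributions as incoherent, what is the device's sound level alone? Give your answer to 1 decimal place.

Remove the background by subtracting linear intensities:
L_src = 10·log₁₀(10^(61.2/10) − 10^(58.4/10)) = 10·log₁₀(626400) = 58.0 dB SPL.

58.0 dB SPL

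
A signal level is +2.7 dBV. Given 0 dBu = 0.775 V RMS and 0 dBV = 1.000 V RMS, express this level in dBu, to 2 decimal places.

The offset between the scales is 20·log₁₀(0.775/1.000) = −2.214 dB.
So dBu = +2.7 + 2.214 = +4.91 dBu.

+4.91 dBu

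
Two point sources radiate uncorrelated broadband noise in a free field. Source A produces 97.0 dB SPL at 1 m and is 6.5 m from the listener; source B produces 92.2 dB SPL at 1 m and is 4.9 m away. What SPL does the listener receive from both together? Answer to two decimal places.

At the listener: L_A = 97.0 − 20·log₁₀(6.5) = 80.742 dB; L_B = 92.2 − 20·log₁₀(4.9) = 78.396 dB.
Combined: 10·log₁₀(10^(80.742/10)+10^(78.396/10)) = 82.74 dB SPL.

82.74 dB SPL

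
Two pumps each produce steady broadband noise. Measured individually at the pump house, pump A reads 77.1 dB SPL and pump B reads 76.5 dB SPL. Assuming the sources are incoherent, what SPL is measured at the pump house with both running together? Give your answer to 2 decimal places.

79.82 dB SPL

Uncorrelated sources add in intensity (power), not in dB.
L_total = 10·log₁₀(10^(77.1/10) + 10^(76.5/10)) = 10·log₁₀(95950000) = 79.82 dB SPL.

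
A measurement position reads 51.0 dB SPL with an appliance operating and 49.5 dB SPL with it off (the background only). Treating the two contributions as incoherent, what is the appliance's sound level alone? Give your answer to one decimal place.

Subtract intensities: L_src = 10·log₁₀(10^(L_total/10) − 10^(L_bg/10)).
L_src = 10·log₁₀(10^(51.0/10) − 10^(49.5/10)) = 10·log₁₀(36770) = 45.7 dB SPL.

45.7 dB SPL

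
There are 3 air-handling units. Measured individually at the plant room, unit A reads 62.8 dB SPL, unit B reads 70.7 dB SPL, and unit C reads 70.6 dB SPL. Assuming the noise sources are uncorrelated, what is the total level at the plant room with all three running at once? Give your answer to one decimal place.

Incoherent sources sum as intensities:
L_total = 10·log₁₀(10^(62.8/10) + 10^(70.7/10) + 10^(70.6/10)) = 10·log₁₀(25140000) = 74.0 dB SPL.

74.0 dB SPL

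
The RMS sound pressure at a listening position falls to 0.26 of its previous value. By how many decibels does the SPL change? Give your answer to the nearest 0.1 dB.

SPL change from a pressure ratio uses the 20·log₁₀ form:
20·log₁₀(0.26) = -11.7 dB.

-11.7 dB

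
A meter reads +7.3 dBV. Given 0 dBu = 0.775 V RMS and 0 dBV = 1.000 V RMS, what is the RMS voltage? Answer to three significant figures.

V = 1.000 V × 10^(+7.3/20).
= 1.000 × 2.317 = 2.32 V.

2.32 V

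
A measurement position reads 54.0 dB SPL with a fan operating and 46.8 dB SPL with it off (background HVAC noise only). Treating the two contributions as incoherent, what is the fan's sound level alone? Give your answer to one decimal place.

Remove the background by subtracting linear intensities:
L_src = 10·log₁₀(10^(54.0/10) − 10^(46.8/10)) = 10·log₁₀(203300) = 53.1 dB SPL.

53.1 dB SPL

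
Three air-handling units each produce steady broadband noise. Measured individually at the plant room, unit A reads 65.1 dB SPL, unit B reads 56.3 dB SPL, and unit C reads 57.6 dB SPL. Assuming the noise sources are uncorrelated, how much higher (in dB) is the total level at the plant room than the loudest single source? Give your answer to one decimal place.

1.2 dB

Uncorrelated sources add in intensity (power), not in dB.
L_total = 10·log₁₀(10^(65.1/10) + 10^(56.3/10) + 10^(57.6/10)) = 66.27 dB SPL.
Excess over the loudest (65.1 dB): 66.27 − 65.1 = 1.2 dB.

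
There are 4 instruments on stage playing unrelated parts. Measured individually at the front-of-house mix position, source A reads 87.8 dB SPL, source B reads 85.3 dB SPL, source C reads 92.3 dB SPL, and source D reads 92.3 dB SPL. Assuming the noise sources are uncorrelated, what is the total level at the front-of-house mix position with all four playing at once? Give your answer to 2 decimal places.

96.37 dB SPL

Uncorrelated sources add in intensity (power), not in dB.
L_total = 10·log₁₀(10^(87.8/10) + 10^(85.3/10) + 10^(92.3/10) + 10^(92.3/10)) = 10·log₁₀(4338000000) = 96.37 dB SPL.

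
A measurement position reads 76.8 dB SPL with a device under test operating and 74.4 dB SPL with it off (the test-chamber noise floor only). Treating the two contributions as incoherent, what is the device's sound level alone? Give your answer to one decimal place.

Background correction is a power subtraction:
L_src = 10·log₁₀(10^(76.8/10) − 10^(74.4/10)) = 10·log₁₀(20320000) = 73.1 dB SPL.

73.1 dB SPL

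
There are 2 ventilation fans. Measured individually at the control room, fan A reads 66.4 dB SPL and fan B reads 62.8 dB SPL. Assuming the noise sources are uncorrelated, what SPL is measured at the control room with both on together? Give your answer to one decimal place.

Uncorrelated sources add in intensity (power), not in dB.
L_total = 10·log₁₀(10^(66.4/10) + 10^(62.8/10)) = 10·log₁₀(6271000) = 68.0 dB SPL.

68.0 dB SPL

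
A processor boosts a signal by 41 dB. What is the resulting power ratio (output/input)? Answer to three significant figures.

12600

Power ratio = 10^(dB/10).
10^(41/10) = 10^(4.100) = 12600.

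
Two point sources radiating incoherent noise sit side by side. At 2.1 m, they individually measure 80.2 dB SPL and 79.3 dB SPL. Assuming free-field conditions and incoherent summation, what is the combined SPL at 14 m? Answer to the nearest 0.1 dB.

66.3 dB SPL

Combined at 2.1 m: 10·log₁₀(10^(80.2/10)+10^(79.3/10)) = 82.78 dB SPL.
Then apply −20·log₁₀(14/2.1) = -16.48 dB → 66.3 dB SPL.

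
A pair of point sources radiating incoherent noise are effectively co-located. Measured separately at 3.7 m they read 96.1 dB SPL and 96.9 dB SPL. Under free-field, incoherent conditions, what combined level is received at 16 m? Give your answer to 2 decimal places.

Combined at 3.7 m: 10·log₁₀(10^(96.1/10)+10^(96.9/10)) = 99.529 dB SPL.
Then apply −20·log₁₀(16/3.7) = -12.718 dB → 86.81 dB SPL.

86.81 dB SPL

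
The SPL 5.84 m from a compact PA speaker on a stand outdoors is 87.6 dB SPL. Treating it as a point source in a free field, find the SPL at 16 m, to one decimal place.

78.8 dB SPL

Free-field point source: level drops by 20·log₁₀ of the distance ratio.
ΔL = −20·log₁₀(16/5.84) = -8.75 dB, so L₂ = 87.6 + (-8.75) = 78.8 dB SPL.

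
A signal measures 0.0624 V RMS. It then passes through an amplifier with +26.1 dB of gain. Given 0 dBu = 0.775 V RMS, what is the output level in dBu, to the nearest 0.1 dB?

+4.2 dBu

Input level: 20·log₁₀(0.0624/0.775) = -21.88 dBu.
Output: -21.88 + 26.1 = +4.2 dBu.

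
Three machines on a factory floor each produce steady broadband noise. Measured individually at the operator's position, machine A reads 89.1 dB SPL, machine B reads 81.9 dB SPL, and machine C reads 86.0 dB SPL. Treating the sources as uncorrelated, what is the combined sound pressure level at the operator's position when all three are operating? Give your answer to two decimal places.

91.35 dB SPL

Incoherent sources sum as intensities:
L_total = 10·log₁₀(10^(89.1/10) + 10^(81.9/10) + 10^(86.0/10)) = 10·log₁₀(1366000000) = 91.35 dB SPL.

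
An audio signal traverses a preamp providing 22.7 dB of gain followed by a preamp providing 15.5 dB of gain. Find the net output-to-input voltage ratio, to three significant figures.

Net gain = 22.7 + 15.5 = 38.2 dB.
Voltage ratio = 10^(38.2/20) = 81.3.

81.3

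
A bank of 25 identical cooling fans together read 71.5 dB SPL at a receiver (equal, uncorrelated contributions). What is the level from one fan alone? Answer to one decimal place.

57.5 dB SPL

25 equal incoherent sources add 10·log₁₀(25) = 13.98 dB over one source.
L_one = 71.5 − 13.98 = 57.5 dB SPL.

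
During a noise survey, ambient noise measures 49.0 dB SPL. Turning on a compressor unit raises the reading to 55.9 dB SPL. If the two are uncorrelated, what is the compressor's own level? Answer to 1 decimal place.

54.9 dB SPL

Background correction is a power subtraction:
L_src = 10·log₁₀(10^(55.9/10) − 10^(49.0/10)) = 10·log₁₀(309600) = 54.9 dB SPL.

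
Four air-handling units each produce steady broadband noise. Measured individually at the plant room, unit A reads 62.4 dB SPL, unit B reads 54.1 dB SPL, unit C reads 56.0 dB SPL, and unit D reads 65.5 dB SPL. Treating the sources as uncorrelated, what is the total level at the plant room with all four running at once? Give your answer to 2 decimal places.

67.74 dB SPL

Incoherent sources sum as intensities:
L_total = 10·log₁₀(10^(62.4/10) + 10^(54.1/10) + 10^(56.0/10) + 10^(65.5/10)) = 10·log₁₀(5941000) = 67.74 dB SPL.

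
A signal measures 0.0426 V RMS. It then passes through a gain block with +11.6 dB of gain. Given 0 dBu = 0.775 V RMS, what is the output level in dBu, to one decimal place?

-13.6 dBu

Input level: 20·log₁₀(0.0426/0.775) = -25.20 dBu.
Output: -25.20 + 11.6 = -13.6 dBu.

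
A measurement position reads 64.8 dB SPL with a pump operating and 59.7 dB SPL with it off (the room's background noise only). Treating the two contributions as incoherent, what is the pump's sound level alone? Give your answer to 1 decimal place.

Remove the background by subtracting linear intensities:
L_src = 10·log₁₀(10^(64.8/10) − 10^(59.7/10)) = 10·log₁₀(2087000) = 63.2 dB SPL.

63.2 dB SPL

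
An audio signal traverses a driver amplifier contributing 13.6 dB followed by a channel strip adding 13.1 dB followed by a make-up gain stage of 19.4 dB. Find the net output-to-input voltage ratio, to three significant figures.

Net gain = 13.6 + 13.1 + 19.4 = 46.1 dB.
Voltage ratio = 10^(46.1/20) = 202.

202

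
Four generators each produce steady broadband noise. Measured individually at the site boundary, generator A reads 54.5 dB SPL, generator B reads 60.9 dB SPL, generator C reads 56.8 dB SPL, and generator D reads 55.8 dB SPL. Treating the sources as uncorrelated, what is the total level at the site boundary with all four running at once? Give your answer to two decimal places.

Incoherent sources sum as intensities:
L_total = 10·log₁₀(10^(54.5/10) + 10^(60.9/10) + 10^(56.8/10) + 10^(55.8/10)) = 10·log₁₀(2371000) = 63.75 dB SPL.

63.75 dB SPL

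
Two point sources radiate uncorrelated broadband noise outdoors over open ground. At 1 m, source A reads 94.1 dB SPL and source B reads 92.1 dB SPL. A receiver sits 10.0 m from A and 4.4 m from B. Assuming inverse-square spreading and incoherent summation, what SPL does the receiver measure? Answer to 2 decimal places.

At the listener: L_A = 94.1 − 20·log₁₀(10.0) = 74.100 dB; L_B = 92.1 − 20·log₁₀(4.4) = 79.231 dB.
Combined: 10·log₁₀(10^(74.100/10)+10^(79.231/10)) = 80.39 dB SPL.

80.39 dB SPL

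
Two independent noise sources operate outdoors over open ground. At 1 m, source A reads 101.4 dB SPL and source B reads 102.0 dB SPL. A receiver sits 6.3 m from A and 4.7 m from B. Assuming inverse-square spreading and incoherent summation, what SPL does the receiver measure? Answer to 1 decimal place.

90.3 dB SPL

At the listener: L_A = 101.4 − 20·log₁₀(6.3) = 85.41 dB; L_B = 102.0 − 20·log₁₀(4.7) = 88.56 dB.
Combined: 10·log₁₀(10^(85.41/10)+10^(88.56/10)) = 90.3 dB SPL.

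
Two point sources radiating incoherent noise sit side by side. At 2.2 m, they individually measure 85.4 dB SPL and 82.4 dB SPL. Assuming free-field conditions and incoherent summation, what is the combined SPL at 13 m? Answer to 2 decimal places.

Combined at 2.2 m: 10·log₁₀(10^(85.4/10)+10^(82.4/10)) = 87.164 dB SPL.
Then apply −20·log₁₀(13/2.2) = -15.430 dB → 71.73 dB SPL.

71.73 dB SPL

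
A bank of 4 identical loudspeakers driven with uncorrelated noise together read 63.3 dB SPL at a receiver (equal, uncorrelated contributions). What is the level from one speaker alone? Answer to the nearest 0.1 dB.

4 equal incoherent sources add 10·log₁₀(4) = 6.02 dB over one source.
L_one = 63.3 − 6.02 = 57.3 dB SPL.

57.3 dB SPL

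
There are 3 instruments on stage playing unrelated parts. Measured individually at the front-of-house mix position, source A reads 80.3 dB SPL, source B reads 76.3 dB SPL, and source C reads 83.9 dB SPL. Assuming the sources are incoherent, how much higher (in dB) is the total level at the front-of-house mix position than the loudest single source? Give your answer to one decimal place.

Incoherent sources sum as intensities:
L_total = 10·log₁₀(10^(80.3/10) + 10^(76.3/10) + 10^(83.9/10)) = 85.97 dB SPL.
Excess over the loudest (83.9 dB): 85.97 − 83.9 = 2.1 dB.

2.1 dB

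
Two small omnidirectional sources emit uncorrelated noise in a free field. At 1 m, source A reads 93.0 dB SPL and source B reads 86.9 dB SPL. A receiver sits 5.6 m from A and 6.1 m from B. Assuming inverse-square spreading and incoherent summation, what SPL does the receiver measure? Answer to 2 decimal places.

At the listener: L_A = 93.0 − 20·log₁₀(5.6) = 78.036 dB; L_B = 86.9 − 20·log₁₀(6.1) = 71.193 dB.
Combined: 10·log₁₀(10^(78.036/10)+10^(71.193/10)) = 78.85 dB SPL.

78.85 dB SPL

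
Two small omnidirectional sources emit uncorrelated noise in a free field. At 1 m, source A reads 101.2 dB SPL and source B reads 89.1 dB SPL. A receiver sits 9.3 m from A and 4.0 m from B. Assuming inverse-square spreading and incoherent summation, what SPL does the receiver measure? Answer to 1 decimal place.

At the listener: L_A = 101.2 − 20·log₁₀(9.3) = 81.83 dB; L_B = 89.1 − 20·log₁₀(4.0) = 77.06 dB.
Combined: 10·log₁₀(10^(81.83/10)+10^(77.06/10)) = 83.1 dB SPL.

83.1 dB SPL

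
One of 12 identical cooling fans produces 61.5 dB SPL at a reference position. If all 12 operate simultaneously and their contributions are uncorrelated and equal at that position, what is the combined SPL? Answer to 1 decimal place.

12 equal incoherent sources raise the level by 10·log₁₀(12) = 10.79 dB.
L_total = 61.5 + 10.79 = 72.3 dB SPL.

72.3 dB SPL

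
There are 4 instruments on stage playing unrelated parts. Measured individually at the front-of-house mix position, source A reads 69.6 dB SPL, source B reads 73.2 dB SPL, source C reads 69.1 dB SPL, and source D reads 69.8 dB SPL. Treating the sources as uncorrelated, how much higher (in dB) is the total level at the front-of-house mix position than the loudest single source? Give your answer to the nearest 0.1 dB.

3.6 dB

Add the sources as powers (linear), then convert back to dB:
L_total = 10·log₁₀(10^(69.6/10) + 10^(73.2/10) + 10^(69.1/10) + 10^(69.8/10)) = 76.78 dB SPL.
Excess over the loudest (73.2 dB): 76.78 − 73.2 = 3.6 dB.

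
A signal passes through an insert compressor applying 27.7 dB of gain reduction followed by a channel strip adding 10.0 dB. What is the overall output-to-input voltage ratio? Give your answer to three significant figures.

Net gain = (−27.7) + 10.0 = -17.7 dB.
Voltage ratio = 10^(-17.7/20) = 0.130.

0.130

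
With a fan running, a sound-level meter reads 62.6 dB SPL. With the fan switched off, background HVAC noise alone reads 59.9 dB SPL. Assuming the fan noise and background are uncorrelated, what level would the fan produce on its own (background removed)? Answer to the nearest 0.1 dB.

59.3 dB SPL

Subtract intensities: L_src = 10·log₁₀(10^(L_total/10) − 10^(L_bg/10)).
L_src = 10·log₁₀(10^(62.6/10) − 10^(59.9/10)) = 10·log₁₀(842500) = 59.3 dB SPL.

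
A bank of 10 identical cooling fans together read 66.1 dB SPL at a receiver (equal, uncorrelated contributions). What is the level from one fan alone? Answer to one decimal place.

10 equal incoherent sources add 10·log₁₀(10) = 10.00 dB over one source.
L_one = 66.1 − 10.00 = 56.1 dB SPL.

56.1 dB SPL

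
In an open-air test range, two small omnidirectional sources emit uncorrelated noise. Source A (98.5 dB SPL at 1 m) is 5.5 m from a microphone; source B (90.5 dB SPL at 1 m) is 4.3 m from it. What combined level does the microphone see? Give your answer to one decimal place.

84.7 dB SPL

At the listener: L_A = 98.5 − 20·log₁₀(5.5) = 83.69 dB; L_B = 90.5 − 20·log₁₀(4.3) = 77.83 dB.
Combined: 10·log₁₀(10^(83.69/10)+10^(77.83/10)) = 84.7 dB SPL.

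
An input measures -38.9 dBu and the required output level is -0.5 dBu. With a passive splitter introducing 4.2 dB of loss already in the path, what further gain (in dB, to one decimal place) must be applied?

42.6 dB

The required make-up gain is the shortfall in the dB sum.
G = -0.5 − (-38.9) + 4.2 = 42.6 dB.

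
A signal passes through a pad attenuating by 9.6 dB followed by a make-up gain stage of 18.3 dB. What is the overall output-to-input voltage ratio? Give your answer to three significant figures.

2.72

Net gain = (−9.6) + 18.3 = 8.7 dB.
Voltage ratio = 10^(8.7/20) = 2.72.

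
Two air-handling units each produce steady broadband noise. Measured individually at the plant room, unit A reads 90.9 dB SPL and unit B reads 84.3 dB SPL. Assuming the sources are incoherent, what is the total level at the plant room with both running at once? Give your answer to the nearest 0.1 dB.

Add the sources as powers (linear), then convert back to dB:
L_total = 10·log₁₀(10^(90.9/10) + 10^(84.3/10)) = 10·log₁₀(1499000000) = 91.8 dB SPL.

91.8 dB SPL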